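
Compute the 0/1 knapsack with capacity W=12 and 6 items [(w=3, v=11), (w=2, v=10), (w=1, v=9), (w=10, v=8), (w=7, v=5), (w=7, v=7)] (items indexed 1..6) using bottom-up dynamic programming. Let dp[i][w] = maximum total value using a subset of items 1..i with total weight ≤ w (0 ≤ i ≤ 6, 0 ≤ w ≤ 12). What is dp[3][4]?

i\w   0   1   2   3   4   5   6   7   8   9  10  11  12
  0   0   0   0   0   0   0   0   0   0   0   0   0   0
  1   0   0   0  11  11  11  11  11  11  11  11  11  11
  2   0   0  10  11  11  21  21  21  21  21  21  21  21
  3   0   9  10  19  20  21  30  30  30  30  30  30  30
  4   0   9  10  19  20  21  30  30  30  30  30  30  30
  5   0   9  10  19  20  21  30  30  30  30  30  30  30
  6   0   9  10  19  20  21  30  30  30  30  30  30  30

20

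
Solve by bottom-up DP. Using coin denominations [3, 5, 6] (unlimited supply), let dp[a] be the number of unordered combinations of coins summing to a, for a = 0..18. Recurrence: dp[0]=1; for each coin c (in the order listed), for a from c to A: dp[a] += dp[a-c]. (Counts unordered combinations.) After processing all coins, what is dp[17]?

after  coin     0     1     2     3     4     5     6     7     8     9    10    11    12    13    14    15    16    17    18
          3     1     0     0     1     0     0     1     0     0     1     0     0     1     0     0     1     0     0     1
          5     1     0     0     1     0     1     1     0     1     1     1     1     1     1     1     2     1     1     2
          6     1     0     0     1     0     1     2     0     1     2     1     2     3     1     2     4     2     3     5

3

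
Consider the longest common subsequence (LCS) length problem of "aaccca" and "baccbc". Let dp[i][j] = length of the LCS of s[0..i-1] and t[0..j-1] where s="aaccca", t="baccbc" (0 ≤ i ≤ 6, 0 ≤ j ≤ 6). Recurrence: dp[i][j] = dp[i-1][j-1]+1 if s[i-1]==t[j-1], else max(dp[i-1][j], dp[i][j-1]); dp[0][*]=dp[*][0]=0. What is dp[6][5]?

3

   ''  b  a  c  c  b  c
''  0  0  0  0  0  0  0
 a  0  0  1  1  1  1  1
 a  0  0  1  1  1  1  1
 c  0  0  1  2  2  2  2
 c  0  0  1  2  3  3  3
 c  0  0  1  2  3  3  4
 a  0  0  1  2  3  3  4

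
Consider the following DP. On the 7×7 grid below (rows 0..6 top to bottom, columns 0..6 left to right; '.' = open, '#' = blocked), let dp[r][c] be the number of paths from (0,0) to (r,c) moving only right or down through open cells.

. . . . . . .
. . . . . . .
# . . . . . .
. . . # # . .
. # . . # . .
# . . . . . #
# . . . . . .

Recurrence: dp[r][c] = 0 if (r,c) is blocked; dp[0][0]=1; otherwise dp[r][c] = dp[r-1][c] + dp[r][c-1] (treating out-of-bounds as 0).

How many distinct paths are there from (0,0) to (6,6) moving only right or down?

r\c   0   1   2   3   4   5   6
  0   1   1   1   1   1   1   1
  1   1   2   3   4   5   6   7
  2   0   2   5   9  14  20  27
  3   0   2   7   0   0  20  47
  4   0   0   7   7   0  20  67
  5   0   0   7  14  14  34   0
  6   0   0   7  21  35  69  69

69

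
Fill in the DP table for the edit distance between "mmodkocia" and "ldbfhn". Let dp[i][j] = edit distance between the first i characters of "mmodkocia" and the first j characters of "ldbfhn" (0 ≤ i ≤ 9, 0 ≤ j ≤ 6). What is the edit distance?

   ''  l  d  b  f  h  n
''  0  1  2  3  4  5  6
 m  1  1  2  3  4  5  6
 m  2  2  2  3  4  5  6
 o  3  3  3  3  4  5  6
 d  4  4  3  4  4  5  6
 k  5  5  4  4  5  5  6
 o  6  6  5  5  5  6  6
 c  7  7  6  6  6  6  7
 i  8  8  7  7  7  7  7
 a  9  9  8  8  8  8  8

8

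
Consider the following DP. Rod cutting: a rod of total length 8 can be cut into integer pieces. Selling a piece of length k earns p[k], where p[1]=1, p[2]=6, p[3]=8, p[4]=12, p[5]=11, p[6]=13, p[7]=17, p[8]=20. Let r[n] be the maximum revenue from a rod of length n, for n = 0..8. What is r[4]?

   n    0    1    2    3    4    5    6    7    8
r[n]    0    1    6    8   12   14   18   20   24

12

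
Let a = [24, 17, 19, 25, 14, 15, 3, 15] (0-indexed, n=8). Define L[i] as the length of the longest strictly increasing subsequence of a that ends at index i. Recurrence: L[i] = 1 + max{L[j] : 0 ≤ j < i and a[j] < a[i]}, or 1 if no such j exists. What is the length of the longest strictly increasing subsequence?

3

   i    0    1    2    3    4    5    6    7
a[i]   24   17   19   25   14   15    3   15
L[i]    1    1    2    3    1    2    1    2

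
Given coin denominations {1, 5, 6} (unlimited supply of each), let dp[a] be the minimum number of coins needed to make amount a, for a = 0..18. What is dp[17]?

3

 a  0  1  2  3  4  5  6  7  8  9 10 11 12 13 14 15 16 17 18
dp  0  1  2  3  4  1  1  2  3  4  2  2  2  3  4  3  3  3  3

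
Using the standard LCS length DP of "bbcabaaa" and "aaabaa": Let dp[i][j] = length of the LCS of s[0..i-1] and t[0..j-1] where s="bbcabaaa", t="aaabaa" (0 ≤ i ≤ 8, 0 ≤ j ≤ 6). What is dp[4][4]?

   ''  a  a  a  b  a  a
''  0  0  0  0  0  0  0
 b  0  0  0  0  1  1  1
 b  0  0  0  0  1  1  1
 c  0  0  0  0  1  1  1
 a  0  1  1  1  1  2  2
 b  0  1  1  1  2  2  2
 a  0  1  2  2  2  3  3
 a  0  1  2  3  3  3  4
 a  0  1  2  3  3  4  4

1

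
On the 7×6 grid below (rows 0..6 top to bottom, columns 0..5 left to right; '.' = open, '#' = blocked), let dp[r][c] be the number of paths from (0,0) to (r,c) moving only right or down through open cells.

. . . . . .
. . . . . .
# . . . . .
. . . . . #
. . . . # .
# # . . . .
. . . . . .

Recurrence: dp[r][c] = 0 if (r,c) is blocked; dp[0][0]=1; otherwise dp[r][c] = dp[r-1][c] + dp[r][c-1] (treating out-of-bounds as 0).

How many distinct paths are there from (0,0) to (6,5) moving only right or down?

111

r\c   0   1   2   3   4   5
  0   1   1   1   1   1   1
  1   1   2   3   4   5   6
  2   0   2   5   9  14  20
  3   0   2   7  16  30   0
  4   0   2   9  25   0   0
  5   0   0   9  34  34  34
  6   0   0   9  43  77 111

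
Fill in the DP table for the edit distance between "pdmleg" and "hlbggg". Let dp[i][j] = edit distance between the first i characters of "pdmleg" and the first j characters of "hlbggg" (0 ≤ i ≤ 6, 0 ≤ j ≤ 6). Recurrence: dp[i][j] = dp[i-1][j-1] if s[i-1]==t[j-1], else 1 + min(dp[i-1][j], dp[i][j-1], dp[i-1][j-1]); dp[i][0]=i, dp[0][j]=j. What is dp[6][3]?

   ''  h  l  b  g  g  g
''  0  1  2  3  4  5  6
 p  1  1  2  3  4  5  6
 d  2  2  2  3  4  5  6
 m  3  3  3  3  4  5  6
 l  4  4  3  4  4  5  6
 e  5  5  4  4  5  5  6
 g  6  6  5  5  4  5  5

5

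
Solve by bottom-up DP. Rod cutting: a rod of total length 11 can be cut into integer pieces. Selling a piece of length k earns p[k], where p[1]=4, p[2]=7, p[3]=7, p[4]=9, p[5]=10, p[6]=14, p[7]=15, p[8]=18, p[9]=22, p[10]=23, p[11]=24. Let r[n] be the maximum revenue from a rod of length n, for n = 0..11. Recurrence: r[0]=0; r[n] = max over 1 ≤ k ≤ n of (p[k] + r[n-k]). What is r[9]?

36

   n    0    1    2    3    4    5    6    7    8    9   10   11
r[n]    0    4    8   12   16   20   24   28   32   36   40   44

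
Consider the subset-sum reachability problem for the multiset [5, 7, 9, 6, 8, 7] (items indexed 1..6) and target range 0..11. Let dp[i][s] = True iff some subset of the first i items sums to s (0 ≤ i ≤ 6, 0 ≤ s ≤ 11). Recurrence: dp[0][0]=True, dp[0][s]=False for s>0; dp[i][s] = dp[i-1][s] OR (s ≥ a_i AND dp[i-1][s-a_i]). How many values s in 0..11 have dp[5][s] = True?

7

i\s   0   1   2   3   4   5   6   7   8   9  10  11
  0   T   F   F   F   F   F   F   F   F   F   F   F
  1   T   F   F   F   F   T   F   F   F   F   F   F
  2   T   F   F   F   F   T   F   T   F   F   F   F
  3   T   F   F   F   F   T   F   T   F   T   F   F
  4   T   F   F   F   F   T   T   T   F   T   F   T
  5   T   F   F   F   F   T   T   T   T   T   F   T
  6   T   F   F   F   F   T   T   T   T   T   F   T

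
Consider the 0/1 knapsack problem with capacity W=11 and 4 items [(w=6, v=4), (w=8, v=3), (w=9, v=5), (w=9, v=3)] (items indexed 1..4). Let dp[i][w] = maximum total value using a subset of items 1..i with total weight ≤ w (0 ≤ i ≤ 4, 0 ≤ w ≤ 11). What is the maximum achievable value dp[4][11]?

5

i\w   0   1   2   3   4   5   6   7   8   9  10  11
  0   0   0   0   0   0   0   0   0   0   0   0   0
  1   0   0   0   0   0   0   4   4   4   4   4   4
  2   0   0   0   0   0   0   4   4   4   4   4   4
  3   0   0   0   0   0   0   4   4   4   5   5   5
  4   0   0   0   0   0   0   4   4   4   5   5   5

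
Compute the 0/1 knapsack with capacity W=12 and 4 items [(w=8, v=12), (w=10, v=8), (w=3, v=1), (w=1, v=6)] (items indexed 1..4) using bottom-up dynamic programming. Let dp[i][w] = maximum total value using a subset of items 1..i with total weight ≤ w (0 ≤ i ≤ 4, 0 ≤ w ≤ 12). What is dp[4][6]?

i\w   0   1   2   3   4   5   6   7   8   9  10  11  12
  0   0   0   0   0   0   0   0   0   0   0   0   0   0
  1   0   0   0   0   0   0   0   0  12  12  12  12  12
  2   0   0   0   0   0   0   0   0  12  12  12  12  12
  3   0   0   0   1   1   1   1   1  12  12  12  13  13
  4   0   6   6   6   7   7   7   7  12  18  18  18  19

7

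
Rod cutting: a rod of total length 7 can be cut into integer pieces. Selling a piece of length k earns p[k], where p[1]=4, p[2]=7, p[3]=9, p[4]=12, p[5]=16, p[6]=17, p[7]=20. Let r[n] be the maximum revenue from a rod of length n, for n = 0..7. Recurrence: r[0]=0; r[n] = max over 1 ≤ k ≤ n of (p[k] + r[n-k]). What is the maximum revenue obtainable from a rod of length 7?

28

   n    0    1    2    3    4    5    6    7
r[n]    0    4    8   12   16   20   24   28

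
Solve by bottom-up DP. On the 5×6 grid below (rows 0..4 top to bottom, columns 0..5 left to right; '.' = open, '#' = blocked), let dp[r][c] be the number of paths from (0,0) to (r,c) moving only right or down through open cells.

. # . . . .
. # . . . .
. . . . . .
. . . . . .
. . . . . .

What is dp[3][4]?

5

r\c   0   1   2   3   4   5
  0   1   0   0   0   0   0
  1   1   0   0   0   0   0
  2   1   1   1   1   1   1
  3   1   2   3   4   5   6
  4   1   3   6  10  15  21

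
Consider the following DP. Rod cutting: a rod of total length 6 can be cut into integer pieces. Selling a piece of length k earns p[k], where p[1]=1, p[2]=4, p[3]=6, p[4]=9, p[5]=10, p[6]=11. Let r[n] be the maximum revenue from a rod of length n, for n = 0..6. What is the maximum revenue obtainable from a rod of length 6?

   n    0    1    2    3    4    5    6
r[n]    0    1    4    6    9   10   13

13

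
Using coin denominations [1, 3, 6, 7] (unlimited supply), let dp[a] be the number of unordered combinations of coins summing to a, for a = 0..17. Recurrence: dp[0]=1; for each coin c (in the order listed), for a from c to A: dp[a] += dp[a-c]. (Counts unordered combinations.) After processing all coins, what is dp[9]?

after  coin     0     1     2     3     4     5     6     7     8     9    10    11    12    13    14    15    16    17
          1     1     1     1     1     1     1     1     1     1     1     1     1     1     1     1     1     1     1
          3     1     1     1     2     2     2     3     3     3     4     4     4     5     5     5     6     6     6
          6     1     1     1     2     2     2     4     4     4     6     6     6     9     9     9    12    12    12
          7     1     1     1     2     2     2     4     5     5     7     8     8    11    13    14    17    19    20

7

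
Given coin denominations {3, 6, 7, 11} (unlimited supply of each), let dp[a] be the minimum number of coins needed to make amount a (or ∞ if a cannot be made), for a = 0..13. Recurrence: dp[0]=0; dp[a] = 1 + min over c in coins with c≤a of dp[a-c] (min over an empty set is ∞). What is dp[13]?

2

 a  0  1  2  3  4  5  6  7  8  9 10 11 12 13
dp  0  -  -  1  -  -  1  1  -  2  2  1  2  2
(- denotes ∞ / unreachable)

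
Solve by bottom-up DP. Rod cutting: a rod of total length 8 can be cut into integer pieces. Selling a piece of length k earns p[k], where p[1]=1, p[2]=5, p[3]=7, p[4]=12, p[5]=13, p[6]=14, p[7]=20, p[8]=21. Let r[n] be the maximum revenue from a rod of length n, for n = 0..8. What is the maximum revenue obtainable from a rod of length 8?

   n    0    1    2    3    4    5    6    7    8
r[n]    0    1    5    7   12   13   17   20   24

24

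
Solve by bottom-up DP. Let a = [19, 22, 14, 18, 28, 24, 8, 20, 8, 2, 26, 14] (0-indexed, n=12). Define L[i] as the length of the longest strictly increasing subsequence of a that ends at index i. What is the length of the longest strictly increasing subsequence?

   i    0    1    2    3    4    5    6    7    8    9   10   11
a[i]   19   22   14   18   28   24    8   20    8    2   26   14
L[i]    1    2    1    2    3    3    1    3    1    1    4    2

4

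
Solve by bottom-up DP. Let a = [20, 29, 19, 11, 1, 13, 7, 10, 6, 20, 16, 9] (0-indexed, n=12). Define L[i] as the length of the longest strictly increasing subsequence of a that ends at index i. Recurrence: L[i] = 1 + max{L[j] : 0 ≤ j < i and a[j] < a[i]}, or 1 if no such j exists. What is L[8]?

   i    0    1    2    3    4    5    6    7    8    9   10   11
a[i]   20   29   19   11    1   13    7   10    6   20   16    9
L[i]    1    2    1    1    1    2    2    3    2    4    4    3

2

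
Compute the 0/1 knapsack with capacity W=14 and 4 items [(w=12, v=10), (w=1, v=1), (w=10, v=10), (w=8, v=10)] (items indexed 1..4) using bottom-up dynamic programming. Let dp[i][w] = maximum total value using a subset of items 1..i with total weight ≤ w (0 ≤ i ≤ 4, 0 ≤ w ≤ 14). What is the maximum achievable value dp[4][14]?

11

i\w   0   1   2   3   4   5   6   7   8   9  10  11  12  13  14
  0   0   0   0   0   0   0   0   0   0   0   0   0   0   0   0
  1   0   0   0   0   0   0   0   0   0   0   0   0  10  10  10
  2   0   1   1   1   1   1   1   1   1   1   1   1  10  11  11
  3   0   1   1   1   1   1   1   1   1   1  10  11  11  11  11
  4   0   1   1   1   1   1   1   1  10  11  11  11  11  11  11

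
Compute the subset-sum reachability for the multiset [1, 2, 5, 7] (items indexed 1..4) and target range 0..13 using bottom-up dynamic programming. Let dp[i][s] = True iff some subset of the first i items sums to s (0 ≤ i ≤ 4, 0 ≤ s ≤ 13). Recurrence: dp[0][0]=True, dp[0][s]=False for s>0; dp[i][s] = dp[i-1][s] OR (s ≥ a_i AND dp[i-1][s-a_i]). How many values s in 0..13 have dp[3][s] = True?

8

i\s   0   1   2   3   4   5   6   7   8   9  10  11  12  13
  0   T   F   F   F   F   F   F   F   F   F   F   F   F   F
  1   T   T   F   F   F   F   F   F   F   F   F   F   F   F
  2   T   T   T   T   F   F   F   F   F   F   F   F   F   F
  3   T   T   T   T   F   T   T   T   T   F   F   F   F   F
  4   T   T   T   T   F   T   T   T   T   T   T   F   T   T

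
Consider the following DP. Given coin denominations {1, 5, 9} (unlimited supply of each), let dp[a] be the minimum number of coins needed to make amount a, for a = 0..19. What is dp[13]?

5

 a  0  1  2  3  4  5  6  7  8  9 10 11 12 13 14 15 16 17 18 19
dp  0  1  2  3  4  1  2  3  4  1  2  3  4  5  2  3  4  5  2  3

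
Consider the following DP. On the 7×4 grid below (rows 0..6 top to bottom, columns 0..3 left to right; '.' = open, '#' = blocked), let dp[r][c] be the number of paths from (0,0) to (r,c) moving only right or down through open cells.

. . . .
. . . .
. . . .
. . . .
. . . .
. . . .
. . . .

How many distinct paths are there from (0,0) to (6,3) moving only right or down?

84

r\c   0   1   2   3
  0   1   1   1   1
  1   1   2   3   4
  2   1   3   6  10
  3   1   4  10  20
  4   1   5  15  35
  5   1   6  21  56
  6   1   7  28  84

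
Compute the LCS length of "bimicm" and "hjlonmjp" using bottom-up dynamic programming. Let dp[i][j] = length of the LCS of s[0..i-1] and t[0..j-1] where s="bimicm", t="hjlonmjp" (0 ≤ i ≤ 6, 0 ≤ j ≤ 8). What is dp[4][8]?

   ''  h  j  l  o  n  m  j  p
''  0  0  0  0  0  0  0  0  0
 b  0  0  0  0  0  0  0  0  0
 i  0  0  0  0  0  0  0  0  0
 m  0  0  0  0  0  0  1  1  1
 i  0  0  0  0  0  0  1  1  1
 c  0  0  0  0  0  0  1  1  1
 m  0  0  0  0  0  0  1  1  1

1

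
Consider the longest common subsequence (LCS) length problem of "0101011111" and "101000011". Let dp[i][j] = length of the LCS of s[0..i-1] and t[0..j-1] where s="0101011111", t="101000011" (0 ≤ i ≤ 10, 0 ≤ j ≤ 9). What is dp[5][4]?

   ''  1  0  1  0  0  0  0  1  1
''  0  0  0  0  0  0  0  0  0  0
 0  0  0  1  1  1  1  1  1  1  1
 1  0  1  1  2  2  2  2  2  2  2
 0  0  1  2  2  3  3  3  3  3  3
 1  0  1  2  3  3  3  3  3  4  4
 0  0  1  2  3  4  4  4  4  4  4
 1  0  1  2  3  4  4  4  4  5  5
 1  0  1  2  3  4  4  4  4  5  6
 1  0  1  2  3  4  4  4  4  5  6
 1  0  1  2  3  4  4  4  4  5  6
 1  0  1  2  3  4  4  4  4  5  6

4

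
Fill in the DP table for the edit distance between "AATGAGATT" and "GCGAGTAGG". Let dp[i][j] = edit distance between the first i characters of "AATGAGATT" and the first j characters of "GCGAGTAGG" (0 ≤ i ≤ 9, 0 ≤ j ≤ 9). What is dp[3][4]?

   ''  G  C  G  A  G  T  A  G  G
''  0  1  2  3  4  5  6  7  8  9
 A  1  1  2  3  3  4  5  6  7  8
 A  2  2  2  3  3  4  5  5  6  7
 T  3  3  3  3  4  4  4  5  6  7
 G  4  3  4  3  4  4  5  5  5  6
 A  5  4  4  4  3  4  5  5  6  6
 G  6  5  5  4  4  3  4  5  5  6
 A  7  6  6  5  4  4  4  4  5  6
 T  8  7  7  6  5  5  4  5  5  6
 T  9  8  8  7  6  6  5  5  6  6

4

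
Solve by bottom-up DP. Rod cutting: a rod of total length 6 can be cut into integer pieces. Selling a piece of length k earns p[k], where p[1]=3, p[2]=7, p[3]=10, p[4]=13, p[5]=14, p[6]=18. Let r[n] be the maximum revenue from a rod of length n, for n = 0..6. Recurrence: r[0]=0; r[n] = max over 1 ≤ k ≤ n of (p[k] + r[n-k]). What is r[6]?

21

   n    0    1    2    3    4    5    6
r[n]    0    3    7   10   14   17   21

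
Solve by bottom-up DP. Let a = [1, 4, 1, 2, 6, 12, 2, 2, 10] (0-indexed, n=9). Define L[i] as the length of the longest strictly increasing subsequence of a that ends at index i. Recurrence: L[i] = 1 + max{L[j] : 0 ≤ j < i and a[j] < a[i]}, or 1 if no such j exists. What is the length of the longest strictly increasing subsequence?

   i    0    1    2    3    4    5    6    7    8
a[i]    1    4    1    2    6   12    2    2   10
L[i]    1    2    1    2    3    4    2    2    4

4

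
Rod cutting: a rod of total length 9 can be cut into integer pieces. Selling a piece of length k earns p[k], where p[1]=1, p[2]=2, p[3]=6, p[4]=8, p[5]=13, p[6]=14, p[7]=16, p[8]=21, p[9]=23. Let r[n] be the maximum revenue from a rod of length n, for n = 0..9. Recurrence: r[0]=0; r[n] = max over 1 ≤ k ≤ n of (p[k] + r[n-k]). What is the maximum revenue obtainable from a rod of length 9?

   n    0    1    2    3    4    5    6    7    8    9
r[n]    0    1    2    6    8   13   14   16   21   23

23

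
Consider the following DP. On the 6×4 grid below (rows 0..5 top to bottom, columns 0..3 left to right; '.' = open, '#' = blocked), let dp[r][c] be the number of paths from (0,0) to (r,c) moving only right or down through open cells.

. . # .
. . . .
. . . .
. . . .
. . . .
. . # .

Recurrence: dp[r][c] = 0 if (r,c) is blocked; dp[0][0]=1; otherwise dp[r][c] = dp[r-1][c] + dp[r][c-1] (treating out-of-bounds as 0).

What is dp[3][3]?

r\c   0   1   2   3
  0   1   1   0   0
  1   1   2   2   2
  2   1   3   5   7
  3   1   4   9  16
  4   1   5  14  30
  5   1   6   0  30

16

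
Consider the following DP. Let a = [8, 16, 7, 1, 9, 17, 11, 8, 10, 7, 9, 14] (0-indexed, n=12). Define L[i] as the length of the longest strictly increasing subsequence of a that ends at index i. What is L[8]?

   i    0    1    2    3    4    5    6    7    8    9   10   11
a[i]    8   16    7    1    9   17   11    8   10    7    9   14
L[i]    1    2    1    1    2    3    3    2    3    2    3    4

3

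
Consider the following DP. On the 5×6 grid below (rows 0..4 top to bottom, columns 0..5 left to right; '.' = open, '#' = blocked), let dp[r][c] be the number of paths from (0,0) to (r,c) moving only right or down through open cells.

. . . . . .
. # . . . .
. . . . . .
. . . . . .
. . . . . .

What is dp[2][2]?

2

r\c   0   1   2   3   4   5
  0   1   1   1   1   1   1
  1   1   0   1   2   3   4
  2   1   1   2   4   7  11
  3   1   2   4   8  15  26
  4   1   3   7  15  30  56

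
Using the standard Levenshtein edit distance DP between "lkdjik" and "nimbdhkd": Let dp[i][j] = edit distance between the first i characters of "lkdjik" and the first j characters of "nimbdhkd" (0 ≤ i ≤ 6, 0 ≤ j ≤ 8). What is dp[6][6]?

   ''  n  i  m  b  d  h  k  d
''  0  1  2  3  4  5  6  7  8
 l  1  1  2  3  4  5  6  7  8
 k  2  2  2  3  4  5  6  6  7
 d  3  3  3  3  4  4  5  6  6
 j  4  4  4  4  4  5  5  6  7
 i  5  5  4  5  5  5  6  6  7
 k  6  6  5  5  6  6  6  6  7

6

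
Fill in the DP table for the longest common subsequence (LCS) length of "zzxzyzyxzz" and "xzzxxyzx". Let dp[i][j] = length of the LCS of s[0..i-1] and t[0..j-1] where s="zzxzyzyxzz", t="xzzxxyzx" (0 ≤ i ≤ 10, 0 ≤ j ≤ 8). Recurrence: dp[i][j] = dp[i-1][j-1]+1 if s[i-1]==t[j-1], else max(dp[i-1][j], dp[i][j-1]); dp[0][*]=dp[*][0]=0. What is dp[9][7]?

5

   ''  x  z  z  x  x  y  z  x
''  0  0  0  0  0  0  0  0  0
 z  0  0  1  1  1  1  1  1  1
 z  0  0  1  2  2  2  2  2  2
 x  0  1  1  2  3  3  3  3  3
 z  0  1  2  2  3  3  3  4  4
 y  0  1  2  2  3  3  4  4  4
 z  0  1  2  3  3  3  4  5  5
 y  0  1  2  3  3  3  4  5  5
 x  0  1  2  3  4  4  4  5  6
 z  0  1  2  3  4  4  4  5  6
 z  0  1  2  3  4  4  4  5  6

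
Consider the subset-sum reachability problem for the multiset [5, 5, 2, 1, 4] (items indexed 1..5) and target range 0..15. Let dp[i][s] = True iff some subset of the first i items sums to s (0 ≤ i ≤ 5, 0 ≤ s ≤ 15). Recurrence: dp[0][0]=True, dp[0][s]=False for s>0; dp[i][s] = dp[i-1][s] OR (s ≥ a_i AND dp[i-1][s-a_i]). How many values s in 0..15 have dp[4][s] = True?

12

i\s   0   1   2   3   4   5   6   7   8   9  10  11  12  13  14  15
  0   T   F   F   F   F   F   F   F   F   F   F   F   F   F   F   F
  1   T   F   F   F   F   T   F   F   F   F   F   F   F   F   F   F
  2   T   F   F   F   F   T   F   F   F   F   T   F   F   F   F   F
  3   T   F   T   F   F   T   F   T   F   F   T   F   T   F   F   F
  4   T   T   T   T   F   T   T   T   T   F   T   T   T   T   F   F
  5   T   T   T   T   T   T   T   T   T   T   T   T   T   T   T   T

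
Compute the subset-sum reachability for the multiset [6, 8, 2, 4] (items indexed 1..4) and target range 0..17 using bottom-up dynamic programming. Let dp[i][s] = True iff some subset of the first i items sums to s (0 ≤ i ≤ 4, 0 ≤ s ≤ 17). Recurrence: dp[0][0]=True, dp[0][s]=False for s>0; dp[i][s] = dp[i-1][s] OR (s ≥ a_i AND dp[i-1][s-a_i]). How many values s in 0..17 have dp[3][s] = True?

i\s   0   1   2   3   4   5   6   7   8   9  10  11  12  13  14  15  16  17
  0   T   F   F   F   F   F   F   F   F   F   F   F   F   F   F   F   F   F
  1   T   F   F   F   F   F   T   F   F   F   F   F   F   F   F   F   F   F
  2   T   F   F   F   F   F   T   F   T   F   F   F   F   F   T   F   F   F
  3   T   F   T   F   F   F   T   F   T   F   T   F   F   F   T   F   T   F
  4   T   F   T   F   T   F   T   F   T   F   T   F   T   F   T   F   T   F

7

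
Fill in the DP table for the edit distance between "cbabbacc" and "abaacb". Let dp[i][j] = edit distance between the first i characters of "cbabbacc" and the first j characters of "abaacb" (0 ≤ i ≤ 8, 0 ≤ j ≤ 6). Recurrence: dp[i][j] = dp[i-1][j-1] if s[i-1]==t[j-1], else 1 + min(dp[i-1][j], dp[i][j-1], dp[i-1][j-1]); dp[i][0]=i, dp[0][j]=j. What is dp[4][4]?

2

   ''  a  b  a  a  c  b
''  0  1  2  3  4  5  6
 c  1  1  2  3  4  4  5
 b  2  2  1  2  3  4  4
 a  3  2  2  1  2  3  4
 b  4  3  2  2  2  3  3
 b  5  4  3  3  3  3  3
 a  6  5  4  3  3  4  4
 c  7  6  5  4  4  3  4
 c  8  7  6  5  5  4  4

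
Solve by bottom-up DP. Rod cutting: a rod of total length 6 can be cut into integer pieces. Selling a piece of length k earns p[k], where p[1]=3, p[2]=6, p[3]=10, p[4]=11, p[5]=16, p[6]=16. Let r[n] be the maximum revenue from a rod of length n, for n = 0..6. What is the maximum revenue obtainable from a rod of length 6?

20

   n    0    1    2    3    4    5    6
r[n]    0    3    6   10   13   16   20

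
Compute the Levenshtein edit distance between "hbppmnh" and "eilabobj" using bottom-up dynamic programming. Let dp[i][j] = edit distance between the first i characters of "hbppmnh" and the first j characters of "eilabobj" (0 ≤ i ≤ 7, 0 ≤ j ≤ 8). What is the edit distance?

8

   ''  e  i  l  a  b  o  b  j
''  0  1  2  3  4  5  6  7  8
 h  1  1  2  3  4  5  6  7  8
 b  2  2  2  3  4  4  5  6  7
 p  3  3  3  3  4  5  5  6  7
 p  4  4  4  4  4  5  6  6  7
 m  5  5  5  5  5  5  6  7  7
 n  6  6  6  6  6  6  6  7  8
 h  7  7  7  7  7  7  7  7  8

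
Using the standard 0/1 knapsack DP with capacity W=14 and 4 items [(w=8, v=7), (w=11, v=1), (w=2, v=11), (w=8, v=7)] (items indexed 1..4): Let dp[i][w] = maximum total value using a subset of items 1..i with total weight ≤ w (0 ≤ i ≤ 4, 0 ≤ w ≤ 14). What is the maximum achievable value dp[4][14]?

18

i\w   0   1   2   3   4   5   6   7   8   9  10  11  12  13  14
  0   0   0   0   0   0   0   0   0   0   0   0   0   0   0   0
  1   0   0   0   0   0   0   0   0   7   7   7   7   7   7   7
  2   0   0   0   0   0   0   0   0   7   7   7   7   7   7   7
  3   0   0  11  11  11  11  11  11  11  11  18  18  18  18  18
  4   0   0  11  11  11  11  11  11  11  11  18  18  18  18  18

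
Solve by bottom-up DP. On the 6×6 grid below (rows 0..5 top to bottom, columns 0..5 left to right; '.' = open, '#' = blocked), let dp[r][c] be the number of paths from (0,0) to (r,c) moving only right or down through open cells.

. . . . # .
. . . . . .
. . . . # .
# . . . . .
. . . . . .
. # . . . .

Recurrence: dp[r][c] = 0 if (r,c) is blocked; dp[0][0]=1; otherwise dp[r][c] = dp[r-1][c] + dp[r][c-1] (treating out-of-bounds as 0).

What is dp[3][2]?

9

r\c   0   1   2   3   4   5
  0   1   1   1   1   0   0
  1   1   2   3   4   4   4
  2   1   3   6  10   0   4
  3   0   3   9  19  19  23
  4   0   3  12  31  50  73
  5   0   0  12  43  93 166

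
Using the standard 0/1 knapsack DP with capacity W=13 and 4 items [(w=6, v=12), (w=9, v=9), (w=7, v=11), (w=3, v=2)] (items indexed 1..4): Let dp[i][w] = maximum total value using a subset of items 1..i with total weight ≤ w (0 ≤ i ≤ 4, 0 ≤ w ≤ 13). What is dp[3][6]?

12

i\w   0   1   2   3   4   5   6   7   8   9  10  11  12  13
  0   0   0   0   0   0   0   0   0   0   0   0   0   0   0
  1   0   0   0   0   0   0  12  12  12  12  12  12  12  12
  2   0   0   0   0   0   0  12  12  12  12  12  12  12  12
  3   0   0   0   0   0   0  12  12  12  12  12  12  12  23
  4   0   0   0   2   2   2  12  12  12  14  14  14  14  23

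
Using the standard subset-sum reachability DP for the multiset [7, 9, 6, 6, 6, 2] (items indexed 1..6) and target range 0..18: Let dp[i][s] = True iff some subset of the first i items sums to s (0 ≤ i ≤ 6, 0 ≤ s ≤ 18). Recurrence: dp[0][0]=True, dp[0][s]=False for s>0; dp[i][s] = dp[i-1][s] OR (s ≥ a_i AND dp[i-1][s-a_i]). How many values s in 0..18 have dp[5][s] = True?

i\s   0   1   2   3   4   5   6   7   8   9  10  11  12  13  14  15  16  17  18
  0   T   F   F   F   F   F   F   F   F   F   F   F   F   F   F   F   F   F   F
  1   T   F   F   F   F   F   F   T   F   F   F   F   F   F   F   F   F   F   F
  2   T   F   F   F   F   F   F   T   F   T   F   F   F   F   F   F   T   F   F
  3   T   F   F   F   F   F   T   T   F   T   F   F   F   T   F   T   T   F   F
  4   T   F   F   F   F   F   T   T   F   T   F   F   T   T   F   T   T   F   F
  5   T   F   F   F   F   F   T   T   F   T   F   F   T   T   F   T   T   F   T
  6   T   F   T   F   F   F   T   T   T   T   F   T   T   T   T   T   T   T   T

9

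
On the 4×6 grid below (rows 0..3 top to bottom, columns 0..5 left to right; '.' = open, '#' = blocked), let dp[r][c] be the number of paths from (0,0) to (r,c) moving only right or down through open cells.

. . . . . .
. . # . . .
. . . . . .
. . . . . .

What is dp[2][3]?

r\c   0   1   2   3   4   5
  0   1   1   1   1   1   1
  1   1   2   0   1   2   3
  2   1   3   3   4   6   9
  3   1   4   7  11  17  26

4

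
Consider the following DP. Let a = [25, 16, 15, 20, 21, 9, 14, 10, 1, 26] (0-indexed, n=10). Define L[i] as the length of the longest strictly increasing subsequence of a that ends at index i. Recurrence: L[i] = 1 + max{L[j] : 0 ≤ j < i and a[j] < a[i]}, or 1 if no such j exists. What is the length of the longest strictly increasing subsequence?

4

   i    0    1    2    3    4    5    6    7    8    9
a[i]   25   16   15   20   21    9   14   10    1   26
L[i]    1    1    1    2    3    1    2    2    1    4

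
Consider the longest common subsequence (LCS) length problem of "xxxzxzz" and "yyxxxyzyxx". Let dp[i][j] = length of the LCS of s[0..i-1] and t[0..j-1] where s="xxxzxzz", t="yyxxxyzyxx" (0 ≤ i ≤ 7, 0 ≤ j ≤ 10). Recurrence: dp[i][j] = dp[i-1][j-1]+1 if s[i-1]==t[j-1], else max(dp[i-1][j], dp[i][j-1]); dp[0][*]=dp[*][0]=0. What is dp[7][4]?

2

   ''  y  y  x  x  x  y  z  y  x  x
''  0  0  0  0  0  0  0  0  0  0  0
 x  0  0  0  1  1  1  1  1  1  1  1
 x  0  0  0  1  2  2  2  2  2  2  2
 x  0  0  0  1  2  3  3  3  3  3  3
 z  0  0  0  1  2  3  3  4  4  4  4
 x  0  0  0  1  2  3  3  4  4  5  5
 z  0  0  0  1  2  3  3  4  4  5  5
 z  0  0  0  1  2  3  3  4  4  5  5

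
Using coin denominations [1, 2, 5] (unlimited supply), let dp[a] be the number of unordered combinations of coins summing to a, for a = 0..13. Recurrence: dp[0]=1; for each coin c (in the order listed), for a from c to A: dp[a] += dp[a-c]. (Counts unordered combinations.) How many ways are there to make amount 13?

14

after  coin     0     1     2     3     4     5     6     7     8     9    10    11    12    13
          1     1     1     1     1     1     1     1     1     1     1     1     1     1     1
          2     1     1     2     2     3     3     4     4     5     5     6     6     7     7
          5     1     1     2     2     3     4     5     6     7     8    10    11    13    14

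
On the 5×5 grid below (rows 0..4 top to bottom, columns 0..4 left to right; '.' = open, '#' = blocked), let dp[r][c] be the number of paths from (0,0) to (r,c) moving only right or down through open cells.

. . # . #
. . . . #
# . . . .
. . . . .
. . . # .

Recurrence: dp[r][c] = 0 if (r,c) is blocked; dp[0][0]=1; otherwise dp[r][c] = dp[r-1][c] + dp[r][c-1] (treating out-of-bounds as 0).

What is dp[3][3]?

12

r\c   0   1   2   3   4
  0   1   1   0   0   0
  1   1   2   2   2   0
  2   0   2   4   6   6
  3   0   2   6  12  18
  4   0   2   8   0  18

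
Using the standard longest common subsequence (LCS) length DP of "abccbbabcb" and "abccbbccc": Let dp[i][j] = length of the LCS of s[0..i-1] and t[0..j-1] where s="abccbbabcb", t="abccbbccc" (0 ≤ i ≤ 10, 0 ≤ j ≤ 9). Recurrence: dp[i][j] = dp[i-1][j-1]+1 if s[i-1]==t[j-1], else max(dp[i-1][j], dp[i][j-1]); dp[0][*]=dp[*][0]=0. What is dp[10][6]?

6

   ''  a  b  c  c  b  b  c  c  c
''  0  0  0  0  0  0  0  0  0  0
 a  0  1  1  1  1  1  1  1  1  1
 b  0  1  2  2  2  2  2  2  2  2
 c  0  1  2  3  3  3  3  3  3  3
 c  0  1  2  3  4  4  4  4  4  4
 b  0  1  2  3  4  5  5  5  5  5
 b  0  1  2  3  4  5  6  6  6  6
 a  0  1  2  3  4  5  6  6  6  6
 b  0  1  2  3  4  5  6  6  6  6
 c  0  1  2  3  4  5  6  7  7  7
 b  0  1  2  3  4  5  6  7  7  7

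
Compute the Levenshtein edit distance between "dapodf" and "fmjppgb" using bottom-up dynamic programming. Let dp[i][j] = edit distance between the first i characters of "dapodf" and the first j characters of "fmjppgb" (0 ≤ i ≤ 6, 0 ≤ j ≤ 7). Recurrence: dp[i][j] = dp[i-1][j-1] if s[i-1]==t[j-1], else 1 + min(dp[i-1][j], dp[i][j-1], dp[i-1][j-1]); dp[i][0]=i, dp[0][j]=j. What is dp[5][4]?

   ''  f  m  j  p  p  g  b
''  0  1  2  3  4  5  6  7
 d  1  1  2  3  4  5  6  7
 a  2  2  2  3  4  5  6  7
 p  3  3  3  3  3  4  5  6
 o  4  4  4  4  4  4  5  6
 d  5  5  5  5  5  5  5  6
 f  6  5  6  6  6  6  6  6

5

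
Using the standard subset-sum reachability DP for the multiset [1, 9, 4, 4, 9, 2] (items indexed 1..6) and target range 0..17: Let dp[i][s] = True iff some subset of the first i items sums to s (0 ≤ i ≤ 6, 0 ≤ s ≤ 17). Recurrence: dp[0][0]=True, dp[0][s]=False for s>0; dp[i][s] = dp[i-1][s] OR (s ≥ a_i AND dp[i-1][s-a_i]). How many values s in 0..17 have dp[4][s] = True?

10

i\s   0   1   2   3   4   5   6   7   8   9  10  11  12  13  14  15  16  17
  0   T   F   F   F   F   F   F   F   F   F   F   F   F   F   F   F   F   F
  1   T   T   F   F   F   F   F   F   F   F   F   F   F   F   F   F   F   F
  2   T   T   F   F   F   F   F   F   F   T   T   F   F   F   F   F   F   F
  3   T   T   F   F   T   T   F   F   F   T   T   F   F   T   T   F   F   F
  4   T   T   F   F   T   T   F   F   T   T   T   F   F   T   T   F   F   T
  5   T   T   F   F   T   T   F   F   T   T   T   F   F   T   T   F   F   T
  6   T   T   T   T   T   T   T   T   T   T   T   T   T   T   T   T   T   T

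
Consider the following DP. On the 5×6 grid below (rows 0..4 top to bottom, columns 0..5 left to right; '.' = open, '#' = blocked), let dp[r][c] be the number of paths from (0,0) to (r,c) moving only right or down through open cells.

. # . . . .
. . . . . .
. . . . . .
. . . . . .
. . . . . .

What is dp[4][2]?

r\c   0   1   2   3   4   5
  0   1   0   0   0   0   0
  1   1   1   1   1   1   1
  2   1   2   3   4   5   6
  3   1   3   6  10  15  21
  4   1   4  10  20  35  56

10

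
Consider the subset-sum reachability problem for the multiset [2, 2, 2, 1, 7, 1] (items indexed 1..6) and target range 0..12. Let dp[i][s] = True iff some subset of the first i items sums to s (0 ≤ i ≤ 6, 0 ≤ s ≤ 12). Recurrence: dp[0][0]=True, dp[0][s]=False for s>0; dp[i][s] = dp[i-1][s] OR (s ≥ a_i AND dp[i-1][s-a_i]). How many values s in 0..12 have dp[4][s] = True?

i\s   0   1   2   3   4   5   6   7   8   9  10  11  12
  0   T   F   F   F   F   F   F   F   F   F   F   F   F
  1   T   F   T   F   F   F   F   F   F   F   F   F   F
  2   T   F   T   F   T   F   F   F   F   F   F   F   F
  3   T   F   T   F   T   F   T   F   F   F   F   F   F
  4   T   T   T   T   T   T   T   T   F   F   F   F   F
  5   T   T   T   T   T   T   T   T   T   T   T   T   T
  6   T   T   T   T   T   T   T   T   T   T   T   T   T

8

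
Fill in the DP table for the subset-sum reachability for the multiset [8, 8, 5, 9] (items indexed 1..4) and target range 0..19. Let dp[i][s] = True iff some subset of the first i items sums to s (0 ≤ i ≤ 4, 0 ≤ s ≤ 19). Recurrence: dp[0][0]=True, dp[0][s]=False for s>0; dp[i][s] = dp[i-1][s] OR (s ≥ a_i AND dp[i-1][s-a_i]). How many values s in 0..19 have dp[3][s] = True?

5

i\s   0   1   2   3   4   5   6   7   8   9  10  11  12  13  14  15  16  17  18  19
  0   T   F   F   F   F   F   F   F   F   F   F   F   F   F   F   F   F   F   F   F
  1   T   F   F   F   F   F   F   F   T   F   F   F   F   F   F   F   F   F   F   F
  2   T   F   F   F   F   F   F   F   T   F   F   F   F   F   F   F   T   F   F   F
  3   T   F   F   F   F   T   F   F   T   F   F   F   F   T   F   F   T   F   F   F
  4   T   F   F   F   F   T   F   F   T   T   F   F   F   T   T   F   T   T   F   F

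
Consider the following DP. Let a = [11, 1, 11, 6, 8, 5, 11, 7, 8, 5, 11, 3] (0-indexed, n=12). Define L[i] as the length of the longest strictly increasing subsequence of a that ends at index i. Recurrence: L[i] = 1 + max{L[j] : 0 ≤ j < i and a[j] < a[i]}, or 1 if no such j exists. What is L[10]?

   i    0    1    2    3    4    5    6    7    8    9   10   11
a[i]   11    1   11    6    8    5   11    7    8    5   11    3
L[i]    1    1    2    2    3    2    4    3    4    2    5    2

5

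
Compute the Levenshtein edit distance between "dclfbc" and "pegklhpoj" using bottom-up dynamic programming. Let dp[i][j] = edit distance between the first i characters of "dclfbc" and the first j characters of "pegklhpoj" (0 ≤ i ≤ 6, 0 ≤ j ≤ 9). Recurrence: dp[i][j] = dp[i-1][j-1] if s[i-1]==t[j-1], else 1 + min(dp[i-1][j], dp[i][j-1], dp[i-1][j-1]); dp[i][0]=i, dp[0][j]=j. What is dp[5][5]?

5

   ''  p  e  g  k  l  h  p  o  j
''  0  1  2  3  4  5  6  7  8  9
 d  1  1  2  3  4  5  6  7  8  9
 c  2  2  2  3  4  5  6  7  8  9
 l  3  3  3  3  4  4  5  6  7  8
 f  4  4  4  4  4  5  5  6  7  8
 b  5  5  5  5  5  5  6  6  7  8
 c  6  6  6  6  6  6  6  7  7  8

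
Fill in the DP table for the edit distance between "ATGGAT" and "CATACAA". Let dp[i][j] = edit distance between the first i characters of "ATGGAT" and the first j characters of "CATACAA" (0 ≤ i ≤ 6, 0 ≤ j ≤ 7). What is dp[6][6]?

4

   ''  C  A  T  A  C  A  A
''  0  1  2  3  4  5  6  7
 A  1  1  1  2  3  4  5  6
 T  2  2  2  1  2  3  4  5
 G  3  3  3  2  2  3  4  5
 G  4  4  4  3  3  3  4  5
 A  5  5  4  4  3  4  3  4
 T  6  6  5  4  4  4  4  4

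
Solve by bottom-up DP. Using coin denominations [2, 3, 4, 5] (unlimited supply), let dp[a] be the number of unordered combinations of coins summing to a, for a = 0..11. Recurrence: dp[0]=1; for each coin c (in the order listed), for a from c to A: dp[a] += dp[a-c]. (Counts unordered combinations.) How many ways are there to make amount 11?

7

after  coin     0     1     2     3     4     5     6     7     8     9    10    11
          2     1     0     1     0     1     0     1     0     1     0     1     0
          3     1     0     1     1     1     1     2     1     2     2     2     2
          4     1     0     1     1     2     1     3     2     4     3     5     4
          5     1     0     1     1     2     2     3     3     5     5     7     7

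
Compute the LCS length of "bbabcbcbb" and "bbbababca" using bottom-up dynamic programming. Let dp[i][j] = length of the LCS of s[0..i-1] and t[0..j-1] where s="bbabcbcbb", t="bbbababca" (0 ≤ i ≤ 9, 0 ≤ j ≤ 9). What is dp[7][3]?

3

   ''  b  b  b  a  b  a  b  c  a
''  0  0  0  0  0  0  0  0  0  0
 b  0  1  1  1  1  1  1  1  1  1
 b  0  1  2  2  2  2  2  2  2  2
 a  0  1  2  2  3  3  3  3  3  3
 b  0  1  2  3  3  4  4  4  4  4
 c  0  1  2  3  3  4  4  4  5  5
 b  0  1  2  3  3  4  4  5  5  5
 c  0  1  2  3  3  4  4  5  6  6
 b  0  1  2  3  3  4  4  5  6  6
 b  0  1  2  3  3  4  4  5  6  6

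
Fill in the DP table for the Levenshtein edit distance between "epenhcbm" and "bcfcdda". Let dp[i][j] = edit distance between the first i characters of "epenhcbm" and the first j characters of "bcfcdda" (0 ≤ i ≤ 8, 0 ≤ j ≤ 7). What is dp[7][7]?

   ''  b  c  f  c  d  d  a
''  0  1  2  3  4  5  6  7
 e  1  1  2  3  4  5  6  7
 p  2  2  2  3  4  5  6  7
 e  3  3  3  3  4  5  6  7
 n  4  4  4  4  4  5  6  7
 h  5  5  5  5  5  5  6  7
 c  6  6  5  6  5  6  6  7
 b  7  6  6  6  6  6  7  7
 m  8  7  7  7  7  7  7  8

7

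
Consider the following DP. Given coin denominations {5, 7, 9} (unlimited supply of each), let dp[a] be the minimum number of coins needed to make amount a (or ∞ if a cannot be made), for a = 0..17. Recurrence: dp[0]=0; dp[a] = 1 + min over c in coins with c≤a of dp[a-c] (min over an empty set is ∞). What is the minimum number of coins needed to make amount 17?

 a  0  1  2  3  4  5  6  7  8  9 10 11 12 13 14 15 16 17
dp  0  -  -  -  -  1  -  1  -  1  2  -  2  -  2  3  2  3
(- denotes ∞ / unreachable)

3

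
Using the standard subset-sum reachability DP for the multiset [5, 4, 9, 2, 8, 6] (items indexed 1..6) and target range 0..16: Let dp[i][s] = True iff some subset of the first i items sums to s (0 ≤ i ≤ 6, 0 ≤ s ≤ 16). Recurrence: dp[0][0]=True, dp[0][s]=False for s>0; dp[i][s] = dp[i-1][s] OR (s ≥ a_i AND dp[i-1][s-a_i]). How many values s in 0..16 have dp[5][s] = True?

i\s   0   1   2   3   4   5   6   7   8   9  10  11  12  13  14  15  16
  0   T   F   F   F   F   F   F   F   F   F   F   F   F   F   F   F   F
  1   T   F   F   F   F   T   F   F   F   F   F   F   F   F   F   F   F
  2   T   F   F   F   T   T   F   F   F   T   F   F   F   F   F   F   F
  3   T   F   F   F   T   T   F   F   F   T   F   F   F   T   T   F   F
  4   T   F   T   F   T   T   T   T   F   T   F   T   F   T   T   T   T
  5   T   F   T   F   T   T   T   T   T   T   T   T   T   T   T   T   T
  6   T   F   T   F   T   T   T   T   T   T   T   T   T   T   T   T   T

15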